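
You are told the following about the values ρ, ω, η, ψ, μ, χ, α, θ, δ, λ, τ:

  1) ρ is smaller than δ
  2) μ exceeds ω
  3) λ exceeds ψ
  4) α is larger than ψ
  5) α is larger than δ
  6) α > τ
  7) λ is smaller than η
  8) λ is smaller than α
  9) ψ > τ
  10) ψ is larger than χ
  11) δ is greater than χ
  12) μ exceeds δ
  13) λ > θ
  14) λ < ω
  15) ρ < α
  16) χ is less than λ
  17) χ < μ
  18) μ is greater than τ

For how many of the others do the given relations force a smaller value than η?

From η the given relations immediately reach λ.
From those, χ, θ, ψ — 4 in total.
From those, τ — 5 in total.
Nothing else is reachable below η; 5 in all.

5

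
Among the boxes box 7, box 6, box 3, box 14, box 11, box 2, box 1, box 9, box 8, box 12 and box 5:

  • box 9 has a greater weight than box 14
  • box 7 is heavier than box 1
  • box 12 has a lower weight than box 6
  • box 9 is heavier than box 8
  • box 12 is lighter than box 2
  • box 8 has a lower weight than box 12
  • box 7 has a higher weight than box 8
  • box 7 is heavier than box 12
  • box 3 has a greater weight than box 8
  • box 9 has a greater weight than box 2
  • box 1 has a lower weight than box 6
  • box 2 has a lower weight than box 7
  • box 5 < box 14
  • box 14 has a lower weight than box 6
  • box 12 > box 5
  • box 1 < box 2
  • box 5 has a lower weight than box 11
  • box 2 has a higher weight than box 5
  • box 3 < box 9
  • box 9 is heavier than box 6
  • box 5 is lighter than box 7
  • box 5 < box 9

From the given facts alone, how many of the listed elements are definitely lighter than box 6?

Directly below box 6: box 14, box 1, box 12.
One step further: box 8, box 5 (5 so far).
Nothing else is reachable below box 6; 5 in all.

5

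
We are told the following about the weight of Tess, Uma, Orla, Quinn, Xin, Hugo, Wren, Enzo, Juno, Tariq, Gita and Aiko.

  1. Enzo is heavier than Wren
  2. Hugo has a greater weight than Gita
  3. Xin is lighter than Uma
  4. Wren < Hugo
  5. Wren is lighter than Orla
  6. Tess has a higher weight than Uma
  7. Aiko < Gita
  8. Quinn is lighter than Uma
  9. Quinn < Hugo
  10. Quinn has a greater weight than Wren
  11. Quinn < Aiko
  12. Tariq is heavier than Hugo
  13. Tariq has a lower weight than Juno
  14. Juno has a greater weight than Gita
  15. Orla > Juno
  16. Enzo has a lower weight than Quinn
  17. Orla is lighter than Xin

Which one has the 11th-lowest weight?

Uma

Piecing the relations together gives one ordering: Wren < Enzo < Quinn < Aiko < Gita < Hugo < Tariq < Juno < Orla < Xin < Uma < Tess.
Counting 11 from the smallest end gives Uma.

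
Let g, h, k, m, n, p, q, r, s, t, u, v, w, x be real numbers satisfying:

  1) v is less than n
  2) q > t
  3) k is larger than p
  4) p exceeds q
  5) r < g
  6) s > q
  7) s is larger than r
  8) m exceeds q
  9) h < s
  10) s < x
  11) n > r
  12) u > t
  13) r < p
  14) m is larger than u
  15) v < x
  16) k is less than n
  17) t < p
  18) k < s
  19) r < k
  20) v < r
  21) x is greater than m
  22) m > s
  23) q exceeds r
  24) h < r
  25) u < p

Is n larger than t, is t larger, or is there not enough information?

n

Following the relations from t: t < u < p < k < n.
So n is larger.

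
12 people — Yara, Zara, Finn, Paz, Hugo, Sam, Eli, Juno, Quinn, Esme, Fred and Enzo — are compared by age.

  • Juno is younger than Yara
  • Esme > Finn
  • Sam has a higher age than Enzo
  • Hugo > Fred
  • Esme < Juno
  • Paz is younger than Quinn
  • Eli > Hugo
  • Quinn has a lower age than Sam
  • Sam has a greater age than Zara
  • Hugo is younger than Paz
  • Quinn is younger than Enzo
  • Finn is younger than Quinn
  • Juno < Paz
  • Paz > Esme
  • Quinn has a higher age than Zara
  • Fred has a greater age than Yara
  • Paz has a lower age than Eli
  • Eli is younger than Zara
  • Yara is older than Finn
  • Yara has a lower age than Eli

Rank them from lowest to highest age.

Finn < Esme < Juno < Yara < Fred < Hugo < Paz < Eli < Zara < Quinn < Enzo < Sam

The consecutive links are each given: Finn < Esme; Esme < Juno; Juno < Yara; Yara < Fred; Fred < Hugo; Hugo < Paz; Paz < Eli; Eli < Zara; Zara < Quinn; Quinn < Enzo; Enzo < Sam.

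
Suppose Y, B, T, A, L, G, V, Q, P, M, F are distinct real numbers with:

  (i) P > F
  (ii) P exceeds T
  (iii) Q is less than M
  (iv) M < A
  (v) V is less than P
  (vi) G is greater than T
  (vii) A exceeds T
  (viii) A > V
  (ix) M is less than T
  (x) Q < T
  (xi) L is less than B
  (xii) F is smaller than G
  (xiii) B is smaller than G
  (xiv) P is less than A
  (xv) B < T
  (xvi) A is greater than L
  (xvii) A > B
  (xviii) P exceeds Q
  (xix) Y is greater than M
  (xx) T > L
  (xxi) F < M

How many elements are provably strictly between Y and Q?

1

Chaining upward from Q reaches: M, T, P, G, A.
Chaining downward from Y reaches: F, M.
Strictly between Q and Y are those in both lists: M — 1 element.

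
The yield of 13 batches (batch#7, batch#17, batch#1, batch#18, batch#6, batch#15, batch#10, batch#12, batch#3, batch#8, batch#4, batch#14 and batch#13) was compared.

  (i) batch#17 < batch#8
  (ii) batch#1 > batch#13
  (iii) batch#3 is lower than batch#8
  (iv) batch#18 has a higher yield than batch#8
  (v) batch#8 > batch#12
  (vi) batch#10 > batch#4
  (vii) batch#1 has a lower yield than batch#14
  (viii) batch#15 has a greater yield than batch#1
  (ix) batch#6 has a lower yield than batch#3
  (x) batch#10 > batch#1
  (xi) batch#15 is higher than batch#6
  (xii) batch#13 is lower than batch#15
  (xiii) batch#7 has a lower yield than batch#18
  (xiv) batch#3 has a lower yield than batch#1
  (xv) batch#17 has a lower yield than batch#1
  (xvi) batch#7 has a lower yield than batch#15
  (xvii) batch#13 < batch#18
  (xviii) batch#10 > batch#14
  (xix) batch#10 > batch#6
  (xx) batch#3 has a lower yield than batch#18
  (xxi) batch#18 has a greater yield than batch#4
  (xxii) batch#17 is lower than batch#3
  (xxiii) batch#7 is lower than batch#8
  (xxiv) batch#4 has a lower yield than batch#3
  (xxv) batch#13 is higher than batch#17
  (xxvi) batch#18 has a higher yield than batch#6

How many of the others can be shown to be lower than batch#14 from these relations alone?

Directly below batch#14: batch#1.
One step further: batch#17, batch#3, batch#13 (4 so far).
One step further: batch#4, batch#6 (6 so far).
Nothing else is reachable below batch#14; 6 in all.

6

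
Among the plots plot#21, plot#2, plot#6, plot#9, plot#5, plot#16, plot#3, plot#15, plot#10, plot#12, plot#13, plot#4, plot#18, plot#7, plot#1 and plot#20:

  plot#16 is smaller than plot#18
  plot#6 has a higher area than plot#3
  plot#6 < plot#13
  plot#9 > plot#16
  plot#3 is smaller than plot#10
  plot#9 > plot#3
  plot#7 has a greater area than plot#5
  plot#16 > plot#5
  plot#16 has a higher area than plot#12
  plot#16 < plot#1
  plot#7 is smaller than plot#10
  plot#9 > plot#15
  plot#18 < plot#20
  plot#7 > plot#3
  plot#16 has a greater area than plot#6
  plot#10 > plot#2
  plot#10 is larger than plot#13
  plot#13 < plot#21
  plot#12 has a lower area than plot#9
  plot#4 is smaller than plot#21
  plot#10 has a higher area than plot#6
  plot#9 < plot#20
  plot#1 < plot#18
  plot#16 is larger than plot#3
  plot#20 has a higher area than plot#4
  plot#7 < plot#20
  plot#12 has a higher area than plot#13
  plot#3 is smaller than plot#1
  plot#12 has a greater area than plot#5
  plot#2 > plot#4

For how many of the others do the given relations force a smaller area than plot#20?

Directly below plot#20: plot#4, plot#7, plot#9, plot#18.
One step further: plot#3, plot#5, plot#12, plot#16, plot#1, plot#15 (10 so far).
One step further: plot#6, plot#13 (12 so far).
Nothing else is reachable below plot#20; 12 in all.

12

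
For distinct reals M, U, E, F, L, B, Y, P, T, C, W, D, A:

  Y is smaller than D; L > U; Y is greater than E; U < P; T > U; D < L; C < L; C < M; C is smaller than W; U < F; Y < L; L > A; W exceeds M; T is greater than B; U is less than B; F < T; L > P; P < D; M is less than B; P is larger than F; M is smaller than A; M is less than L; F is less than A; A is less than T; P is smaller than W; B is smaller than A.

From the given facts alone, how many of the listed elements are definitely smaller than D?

Directly below D: Y, P.
One step further: U, E, F (5 so far).
Nothing else is reachable below D; 5 in all.

5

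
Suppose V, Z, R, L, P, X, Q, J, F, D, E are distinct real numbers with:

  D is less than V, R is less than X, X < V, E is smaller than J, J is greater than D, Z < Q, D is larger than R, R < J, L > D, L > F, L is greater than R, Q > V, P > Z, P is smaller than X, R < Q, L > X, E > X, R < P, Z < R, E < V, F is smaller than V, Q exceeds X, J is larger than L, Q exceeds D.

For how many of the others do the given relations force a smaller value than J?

Directly below J: R, D, L, E.
One step further: Z, X, F (7 so far).
One step further: P (8 so far).
Nothing else is reachable below J; 8 in all.

8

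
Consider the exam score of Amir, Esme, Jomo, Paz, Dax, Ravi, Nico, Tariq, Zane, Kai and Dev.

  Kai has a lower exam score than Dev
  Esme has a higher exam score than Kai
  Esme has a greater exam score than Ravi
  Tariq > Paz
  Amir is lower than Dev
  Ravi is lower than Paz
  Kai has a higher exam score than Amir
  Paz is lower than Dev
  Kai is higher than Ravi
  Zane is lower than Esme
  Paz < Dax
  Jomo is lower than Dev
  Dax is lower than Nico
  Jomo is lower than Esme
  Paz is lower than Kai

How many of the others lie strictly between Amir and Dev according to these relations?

The relations place Amir below Dev. An element lies strictly between them when it is forced above Amir and also forced below Dev.
Above Amir: {Kai, Esme}. Below Dev: {Ravi, Paz, Jomo, Kai}.
Intersection: {Kai} — 1.

1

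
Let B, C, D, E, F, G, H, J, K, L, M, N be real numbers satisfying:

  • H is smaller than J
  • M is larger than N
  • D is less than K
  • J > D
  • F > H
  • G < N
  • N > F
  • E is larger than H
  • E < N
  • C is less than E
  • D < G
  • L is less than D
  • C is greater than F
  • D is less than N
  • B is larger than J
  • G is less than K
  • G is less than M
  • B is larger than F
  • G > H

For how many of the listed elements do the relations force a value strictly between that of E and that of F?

1

The relations place F below E. An element lies strictly between them when it is forced above F and also forced below E.
Above F: {C, N, B, M}. Below E: {H, C}.
Intersection: {C} — 1.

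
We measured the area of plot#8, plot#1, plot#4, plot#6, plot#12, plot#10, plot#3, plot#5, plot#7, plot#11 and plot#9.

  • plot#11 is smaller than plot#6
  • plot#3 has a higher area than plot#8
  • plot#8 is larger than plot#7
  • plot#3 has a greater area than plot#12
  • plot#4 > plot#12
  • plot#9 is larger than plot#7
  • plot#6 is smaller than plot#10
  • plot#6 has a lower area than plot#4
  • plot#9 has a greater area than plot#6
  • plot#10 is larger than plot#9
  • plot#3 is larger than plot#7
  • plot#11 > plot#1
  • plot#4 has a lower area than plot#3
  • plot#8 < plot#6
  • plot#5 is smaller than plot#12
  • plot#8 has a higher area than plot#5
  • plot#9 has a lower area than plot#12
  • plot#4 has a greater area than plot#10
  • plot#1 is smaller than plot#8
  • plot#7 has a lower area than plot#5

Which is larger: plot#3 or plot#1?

plot#3

Link the given pairs in sequence: plot#1 < plot#8; plot#8 < plot#6; plot#6 < plot#9; plot#9 < plot#12; plot#12 < plot#4; plot#4 < plot#3.
Together: plot#1 < plot#8 < plot#6 < plot#9 < plot#12 < plot#4 < plot#3.
So plot#1 < plot#3; plot#3 is the larger of the two.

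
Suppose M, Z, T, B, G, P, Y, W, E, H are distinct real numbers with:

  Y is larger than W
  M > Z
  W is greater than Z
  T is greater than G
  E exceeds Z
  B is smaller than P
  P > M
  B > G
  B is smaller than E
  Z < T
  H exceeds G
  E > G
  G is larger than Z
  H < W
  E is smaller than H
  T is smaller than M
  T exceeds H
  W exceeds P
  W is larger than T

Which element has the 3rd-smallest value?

Piecing the relations together gives one ordering: Z < G < B < E < H < T < M < P < W < Y.
The 3rd smallest is B.

B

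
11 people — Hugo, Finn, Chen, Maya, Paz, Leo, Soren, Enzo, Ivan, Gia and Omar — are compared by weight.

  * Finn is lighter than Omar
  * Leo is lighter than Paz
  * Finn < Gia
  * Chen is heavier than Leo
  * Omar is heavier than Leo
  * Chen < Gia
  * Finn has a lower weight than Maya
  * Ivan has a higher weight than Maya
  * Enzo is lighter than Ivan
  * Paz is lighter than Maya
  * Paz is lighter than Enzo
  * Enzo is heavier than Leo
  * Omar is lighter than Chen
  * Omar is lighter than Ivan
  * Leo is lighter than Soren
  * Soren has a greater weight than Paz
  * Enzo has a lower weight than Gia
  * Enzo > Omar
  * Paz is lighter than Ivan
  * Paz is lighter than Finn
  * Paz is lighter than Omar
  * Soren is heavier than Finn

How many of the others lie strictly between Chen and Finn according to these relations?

Chaining upward from Finn reaches: Omar, Maya, Enzo, Ivan, Soren, Gia.
Chaining downward from Chen reaches: Leo, Paz, Omar.
Strictly between Finn and Chen are those in both lists: Omar — 1 element.

1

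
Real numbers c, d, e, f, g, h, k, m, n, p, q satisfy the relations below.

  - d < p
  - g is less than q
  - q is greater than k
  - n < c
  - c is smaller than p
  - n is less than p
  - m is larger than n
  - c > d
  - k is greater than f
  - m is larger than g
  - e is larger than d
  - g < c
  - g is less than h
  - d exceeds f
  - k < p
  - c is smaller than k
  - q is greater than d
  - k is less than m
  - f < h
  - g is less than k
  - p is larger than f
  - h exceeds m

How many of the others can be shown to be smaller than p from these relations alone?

6

The elements the relations force below p are n, f, d, g, c, k — no chain reaches any other.
That is 6.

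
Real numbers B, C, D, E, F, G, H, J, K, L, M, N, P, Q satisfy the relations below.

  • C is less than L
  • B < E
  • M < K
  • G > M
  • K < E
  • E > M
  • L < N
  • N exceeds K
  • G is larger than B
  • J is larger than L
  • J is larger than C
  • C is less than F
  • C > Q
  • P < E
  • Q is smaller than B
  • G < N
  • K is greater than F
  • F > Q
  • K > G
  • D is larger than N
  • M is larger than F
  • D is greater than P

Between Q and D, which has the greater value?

Link the given pairs in sequence: Q < C; C < F; F < M; M < G; G < N; N < D.
Together: Q < C < F < M < G < N < D.
So Q < D; D is the larger of the two.

D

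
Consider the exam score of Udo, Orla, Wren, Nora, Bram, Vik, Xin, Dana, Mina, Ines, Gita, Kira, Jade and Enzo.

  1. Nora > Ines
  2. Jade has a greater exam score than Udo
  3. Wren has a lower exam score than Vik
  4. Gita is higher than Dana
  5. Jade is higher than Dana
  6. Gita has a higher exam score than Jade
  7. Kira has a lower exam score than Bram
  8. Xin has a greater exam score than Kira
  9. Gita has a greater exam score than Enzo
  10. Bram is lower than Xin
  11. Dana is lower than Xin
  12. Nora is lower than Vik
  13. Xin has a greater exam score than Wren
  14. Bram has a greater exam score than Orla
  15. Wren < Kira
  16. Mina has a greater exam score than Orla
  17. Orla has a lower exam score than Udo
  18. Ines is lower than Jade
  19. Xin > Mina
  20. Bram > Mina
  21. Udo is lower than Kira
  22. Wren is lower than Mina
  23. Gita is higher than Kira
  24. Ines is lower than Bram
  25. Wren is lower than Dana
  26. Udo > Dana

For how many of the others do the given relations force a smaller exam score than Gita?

Directly below Gita: Enzo, Dana, Kira, Jade.
One step further: Wren, Ines, Udo (7 so far).
One step further: Orla (8 so far).
No other element is forced below Gita by the given relations, so the count is 8.

8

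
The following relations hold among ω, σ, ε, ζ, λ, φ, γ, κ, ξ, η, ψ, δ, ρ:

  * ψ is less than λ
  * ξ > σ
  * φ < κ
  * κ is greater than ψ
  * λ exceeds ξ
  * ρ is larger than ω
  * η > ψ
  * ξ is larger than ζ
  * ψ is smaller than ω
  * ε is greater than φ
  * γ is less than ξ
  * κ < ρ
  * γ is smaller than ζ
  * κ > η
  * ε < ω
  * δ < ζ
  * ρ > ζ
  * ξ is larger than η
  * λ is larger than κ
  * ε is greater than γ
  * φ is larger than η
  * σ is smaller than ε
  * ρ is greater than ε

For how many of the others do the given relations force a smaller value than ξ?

6

The elements the relations force below ξ are γ, ψ, η, σ, δ, ζ — no chain reaches any other.
That is 6.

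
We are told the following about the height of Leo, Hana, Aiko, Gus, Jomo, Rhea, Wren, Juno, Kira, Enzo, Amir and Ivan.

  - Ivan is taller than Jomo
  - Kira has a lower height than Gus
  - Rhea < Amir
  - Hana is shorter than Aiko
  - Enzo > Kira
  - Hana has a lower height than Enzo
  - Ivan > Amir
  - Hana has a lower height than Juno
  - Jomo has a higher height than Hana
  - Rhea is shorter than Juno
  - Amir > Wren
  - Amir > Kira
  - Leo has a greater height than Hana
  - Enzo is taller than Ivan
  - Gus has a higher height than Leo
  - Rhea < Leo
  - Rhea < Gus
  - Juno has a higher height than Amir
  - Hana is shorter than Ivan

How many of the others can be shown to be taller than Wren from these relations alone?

4

From Wren the given relations immediately reach Amir.
From those, Ivan, Juno — 3 in total.
From those, Enzo — 4 in total.
No other element is forced above Wren by the given relations, so the count is 4.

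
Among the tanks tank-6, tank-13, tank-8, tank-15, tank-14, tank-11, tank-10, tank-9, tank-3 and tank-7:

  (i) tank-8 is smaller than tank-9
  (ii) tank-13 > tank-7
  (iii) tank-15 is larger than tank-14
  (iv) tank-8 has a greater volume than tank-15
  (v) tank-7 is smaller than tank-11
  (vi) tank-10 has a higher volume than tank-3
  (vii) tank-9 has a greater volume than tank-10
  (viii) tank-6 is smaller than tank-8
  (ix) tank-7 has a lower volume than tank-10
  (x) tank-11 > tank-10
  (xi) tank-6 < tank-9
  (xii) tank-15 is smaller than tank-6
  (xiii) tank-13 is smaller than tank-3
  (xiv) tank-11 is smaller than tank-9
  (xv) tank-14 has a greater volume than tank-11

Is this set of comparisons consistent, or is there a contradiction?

consistent

Every relation is compatible with tank-7 < tank-13 < tank-3 < tank-10 < tank-11 < tank-14 < tank-15 < tank-6 < tank-8 < tank-9; the set is consistent.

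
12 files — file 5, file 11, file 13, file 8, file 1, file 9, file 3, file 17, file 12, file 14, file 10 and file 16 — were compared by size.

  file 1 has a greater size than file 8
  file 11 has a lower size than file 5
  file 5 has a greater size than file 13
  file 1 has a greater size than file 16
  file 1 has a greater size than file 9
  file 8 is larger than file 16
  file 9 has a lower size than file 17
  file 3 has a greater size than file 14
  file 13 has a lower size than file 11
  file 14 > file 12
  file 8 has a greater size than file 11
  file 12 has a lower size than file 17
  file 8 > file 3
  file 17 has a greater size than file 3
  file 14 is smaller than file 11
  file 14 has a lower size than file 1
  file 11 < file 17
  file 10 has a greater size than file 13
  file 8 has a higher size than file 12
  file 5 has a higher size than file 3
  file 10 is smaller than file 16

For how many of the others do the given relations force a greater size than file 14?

6

From file 14 the given relations immediately reach file 3, file 11, file 1.
From those, file 17, file 8, file 5 — 6 in total.
No other element is forced above file 14 by the given relations, so the count is 6.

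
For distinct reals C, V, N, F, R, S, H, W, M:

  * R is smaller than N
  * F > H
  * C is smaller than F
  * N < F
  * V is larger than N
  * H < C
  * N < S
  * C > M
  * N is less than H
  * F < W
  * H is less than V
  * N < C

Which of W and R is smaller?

R

R < N and N < H give R < H.
Then H < C extends the chain to C.
Then C < F extends the chain to F.
Then F < W extends the chain to W.
So R < W; R is the smaller of the two.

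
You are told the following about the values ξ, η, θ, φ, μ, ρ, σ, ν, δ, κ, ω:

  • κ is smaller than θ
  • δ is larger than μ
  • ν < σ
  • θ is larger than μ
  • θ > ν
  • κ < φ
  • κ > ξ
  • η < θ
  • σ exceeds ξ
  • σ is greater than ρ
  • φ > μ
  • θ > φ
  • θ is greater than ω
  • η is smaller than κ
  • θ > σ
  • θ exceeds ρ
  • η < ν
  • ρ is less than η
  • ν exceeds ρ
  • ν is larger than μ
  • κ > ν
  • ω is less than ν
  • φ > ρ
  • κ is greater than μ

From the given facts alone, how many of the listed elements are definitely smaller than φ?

7

From φ the given relations immediately reach μ, ρ, κ.
From those, ξ, η, ν — 6 in total.
From those, ω — 7 in total.
Nothing else is reachable below φ; 7 in all.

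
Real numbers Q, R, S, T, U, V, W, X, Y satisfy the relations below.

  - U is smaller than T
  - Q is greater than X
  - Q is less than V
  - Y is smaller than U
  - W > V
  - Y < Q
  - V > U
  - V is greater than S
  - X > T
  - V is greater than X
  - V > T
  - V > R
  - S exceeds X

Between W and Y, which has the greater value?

W

Link the given pairs in sequence: Y < U; U < T; T < X; X < Q; Q < V; V < W.
Chaining these gives Y < U < T < X < Q < V < W.
So Y < W; W is the larger of the two.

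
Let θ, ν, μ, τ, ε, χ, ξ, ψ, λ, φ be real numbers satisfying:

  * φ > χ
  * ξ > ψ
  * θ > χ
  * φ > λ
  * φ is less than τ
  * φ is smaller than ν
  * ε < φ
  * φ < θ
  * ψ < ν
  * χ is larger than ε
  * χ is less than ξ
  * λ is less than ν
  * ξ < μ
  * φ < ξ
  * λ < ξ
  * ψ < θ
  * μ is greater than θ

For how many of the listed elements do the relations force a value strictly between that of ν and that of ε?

The relations place ε below ν. An element lies strictly between them when it is forced above ε and also forced below ν.
Above ε: {χ, φ, ξ, θ, τ, μ}. Below ν: {λ, χ, φ, ψ}.
Intersection: {χ, φ} — 2.

2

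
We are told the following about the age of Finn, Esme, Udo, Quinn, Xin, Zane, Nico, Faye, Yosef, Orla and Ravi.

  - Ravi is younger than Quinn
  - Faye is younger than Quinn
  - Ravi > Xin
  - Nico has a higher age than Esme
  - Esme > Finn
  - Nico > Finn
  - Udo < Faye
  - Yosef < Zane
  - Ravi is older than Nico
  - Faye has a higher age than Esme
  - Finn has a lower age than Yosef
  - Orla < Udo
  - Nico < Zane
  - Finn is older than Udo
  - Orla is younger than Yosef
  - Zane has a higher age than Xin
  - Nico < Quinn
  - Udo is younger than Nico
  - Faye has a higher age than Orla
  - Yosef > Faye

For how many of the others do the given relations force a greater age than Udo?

8

Directly above Udo: Finn, Faye, Nico.
One step further: Esme, Yosef, Zane, Ravi, Quinn (8 so far).
Nothing else is reachable above Udo; 8 in all.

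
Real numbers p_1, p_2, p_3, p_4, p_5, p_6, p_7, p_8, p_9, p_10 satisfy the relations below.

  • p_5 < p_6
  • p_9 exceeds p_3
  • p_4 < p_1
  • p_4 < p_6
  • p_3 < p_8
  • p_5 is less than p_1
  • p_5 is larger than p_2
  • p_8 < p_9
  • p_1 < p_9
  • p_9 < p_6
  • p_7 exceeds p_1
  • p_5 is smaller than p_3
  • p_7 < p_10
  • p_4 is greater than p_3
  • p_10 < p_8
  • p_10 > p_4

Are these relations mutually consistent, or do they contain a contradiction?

The single ordering p_2 < p_5 < p_3 < p_4 < p_1 < p_7 < p_10 < p_8 < p_9 < p_6 satisfies every listed relation, so no contradiction arises.

consistent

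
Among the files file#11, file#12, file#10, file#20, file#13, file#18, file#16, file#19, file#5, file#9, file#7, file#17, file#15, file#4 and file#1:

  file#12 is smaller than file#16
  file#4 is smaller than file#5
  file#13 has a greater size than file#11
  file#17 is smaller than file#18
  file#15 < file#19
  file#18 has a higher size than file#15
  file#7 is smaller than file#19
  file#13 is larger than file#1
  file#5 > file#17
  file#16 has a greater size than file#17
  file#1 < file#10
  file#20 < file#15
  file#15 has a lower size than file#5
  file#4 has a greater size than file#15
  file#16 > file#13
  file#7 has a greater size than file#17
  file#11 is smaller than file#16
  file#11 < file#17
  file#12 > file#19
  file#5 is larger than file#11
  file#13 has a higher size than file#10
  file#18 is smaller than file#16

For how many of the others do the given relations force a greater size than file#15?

From file#15 the given relations immediately reach file#18, file#4, file#19, file#5.
From those, file#12, file#16 — 6 in total.
No other element is forced above file#15 by the given relations, so the count is 6.

6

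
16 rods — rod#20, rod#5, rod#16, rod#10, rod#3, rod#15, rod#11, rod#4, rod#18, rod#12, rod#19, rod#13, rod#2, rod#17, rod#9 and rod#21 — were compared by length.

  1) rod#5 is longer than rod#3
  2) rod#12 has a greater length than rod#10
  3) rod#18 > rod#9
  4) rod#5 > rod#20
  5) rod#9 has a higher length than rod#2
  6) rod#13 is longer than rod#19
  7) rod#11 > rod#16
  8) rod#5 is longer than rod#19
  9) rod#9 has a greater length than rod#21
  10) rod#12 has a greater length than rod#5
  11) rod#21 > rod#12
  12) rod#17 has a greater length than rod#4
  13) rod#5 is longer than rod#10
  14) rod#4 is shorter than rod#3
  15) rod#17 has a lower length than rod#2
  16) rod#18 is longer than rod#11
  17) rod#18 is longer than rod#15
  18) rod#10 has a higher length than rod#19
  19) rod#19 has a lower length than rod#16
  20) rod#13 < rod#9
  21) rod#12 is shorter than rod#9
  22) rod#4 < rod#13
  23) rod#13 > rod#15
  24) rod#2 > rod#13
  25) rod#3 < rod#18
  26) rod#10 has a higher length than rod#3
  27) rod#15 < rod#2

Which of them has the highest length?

Chaining downward from rod#18: directly below it, rod#3, rod#15, rod#11, rod#9; then rod#4, rod#12, rod#21, rod#16, rod#13, rod#2; then rod#19, rod#10, rod#5, rod#17; then rod#20.
That covers every other element, and nothing is given above rod#18, so rod#18 is the highest length.

rod#18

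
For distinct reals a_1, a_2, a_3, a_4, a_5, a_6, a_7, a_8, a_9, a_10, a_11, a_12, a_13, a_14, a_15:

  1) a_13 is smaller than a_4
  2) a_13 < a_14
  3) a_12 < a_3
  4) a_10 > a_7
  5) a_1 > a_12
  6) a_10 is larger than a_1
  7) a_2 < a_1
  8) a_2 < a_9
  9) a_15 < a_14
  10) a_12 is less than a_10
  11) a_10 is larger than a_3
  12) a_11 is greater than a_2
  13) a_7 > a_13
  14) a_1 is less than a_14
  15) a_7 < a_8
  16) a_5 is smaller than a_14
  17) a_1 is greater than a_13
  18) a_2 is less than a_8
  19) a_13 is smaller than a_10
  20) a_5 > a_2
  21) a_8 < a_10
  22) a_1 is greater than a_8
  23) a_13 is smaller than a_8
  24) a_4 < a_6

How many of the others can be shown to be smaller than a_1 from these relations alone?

From a_1 the given relations immediately reach a_13, a_2, a_12, a_8.
From those, a_7 — 5 in total.
No other element is forced below a_1 by the given relations, so the count is 5.

5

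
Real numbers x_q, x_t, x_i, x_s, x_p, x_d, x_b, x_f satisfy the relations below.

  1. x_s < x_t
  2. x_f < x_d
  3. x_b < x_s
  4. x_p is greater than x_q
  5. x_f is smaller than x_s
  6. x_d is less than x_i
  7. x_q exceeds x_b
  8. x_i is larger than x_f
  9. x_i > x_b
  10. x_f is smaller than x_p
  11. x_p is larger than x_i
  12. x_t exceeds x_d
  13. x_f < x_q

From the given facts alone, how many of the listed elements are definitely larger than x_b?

From x_b the given relations immediately reach x_s, x_i, x_q.
From those, x_p, x_t — 5 in total.
No other element is forced above x_b by the given relations, so the count is 5.

5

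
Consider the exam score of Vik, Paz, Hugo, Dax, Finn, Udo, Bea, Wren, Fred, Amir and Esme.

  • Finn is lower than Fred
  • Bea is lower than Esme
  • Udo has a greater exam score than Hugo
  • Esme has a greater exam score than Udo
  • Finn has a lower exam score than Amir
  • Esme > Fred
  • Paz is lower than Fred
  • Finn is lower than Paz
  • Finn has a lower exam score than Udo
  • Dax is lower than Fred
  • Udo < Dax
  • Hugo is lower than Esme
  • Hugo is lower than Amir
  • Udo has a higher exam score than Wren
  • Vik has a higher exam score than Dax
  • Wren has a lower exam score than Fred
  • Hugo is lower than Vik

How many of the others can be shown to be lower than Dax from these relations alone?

Directly below Dax: Udo.
One step further: Finn, Hugo, Wren (4 so far).
No other element is forced below Dax by the given relations, so the count is 4.

4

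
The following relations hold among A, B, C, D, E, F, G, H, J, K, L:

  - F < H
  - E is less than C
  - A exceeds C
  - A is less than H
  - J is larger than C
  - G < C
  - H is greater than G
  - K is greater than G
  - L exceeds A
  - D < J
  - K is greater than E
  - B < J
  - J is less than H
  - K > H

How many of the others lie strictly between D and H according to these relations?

1

Chaining upward from D reaches: J, K.
Chaining downward from H reaches: B, E, G, F, C, A, J.
Strictly between D and H are those in both lists: J — 1 element.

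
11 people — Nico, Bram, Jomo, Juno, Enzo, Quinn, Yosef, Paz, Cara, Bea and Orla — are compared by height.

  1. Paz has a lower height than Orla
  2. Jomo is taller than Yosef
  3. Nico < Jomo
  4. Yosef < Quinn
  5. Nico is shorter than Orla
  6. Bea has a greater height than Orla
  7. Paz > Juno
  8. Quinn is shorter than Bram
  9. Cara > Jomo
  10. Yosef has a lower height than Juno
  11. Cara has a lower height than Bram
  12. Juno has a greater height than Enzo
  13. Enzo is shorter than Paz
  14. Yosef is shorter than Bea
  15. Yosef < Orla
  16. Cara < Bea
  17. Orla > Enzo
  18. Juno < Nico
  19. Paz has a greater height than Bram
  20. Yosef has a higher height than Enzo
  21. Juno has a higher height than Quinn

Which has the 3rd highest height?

Piecing the relations together gives one ordering: Enzo < Yosef < Quinn < Juno < Nico < Jomo < Cara < Bram < Paz < Orla < Bea.
Counting 3 from the largest end gives Paz.

Paz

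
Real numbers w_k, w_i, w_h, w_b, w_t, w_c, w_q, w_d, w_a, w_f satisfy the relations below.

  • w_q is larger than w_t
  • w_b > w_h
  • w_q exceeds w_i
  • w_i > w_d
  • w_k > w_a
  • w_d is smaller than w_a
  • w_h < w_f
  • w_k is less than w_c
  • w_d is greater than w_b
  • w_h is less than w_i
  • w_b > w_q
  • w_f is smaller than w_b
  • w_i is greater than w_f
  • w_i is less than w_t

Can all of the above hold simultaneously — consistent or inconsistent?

We have w_d < w_i stated directly, yet also w_i < w_t < w_q < w_b < w_d by chaining the others — so w_i < w_d. Contradiction.

inconsistent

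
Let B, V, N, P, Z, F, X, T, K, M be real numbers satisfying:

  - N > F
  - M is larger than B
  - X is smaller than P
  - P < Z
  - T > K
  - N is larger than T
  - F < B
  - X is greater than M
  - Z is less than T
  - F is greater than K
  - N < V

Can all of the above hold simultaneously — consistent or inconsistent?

consistent

Every relation is compatible with K < F < B < M < X < P < Z < T < N < V; the set is consistent.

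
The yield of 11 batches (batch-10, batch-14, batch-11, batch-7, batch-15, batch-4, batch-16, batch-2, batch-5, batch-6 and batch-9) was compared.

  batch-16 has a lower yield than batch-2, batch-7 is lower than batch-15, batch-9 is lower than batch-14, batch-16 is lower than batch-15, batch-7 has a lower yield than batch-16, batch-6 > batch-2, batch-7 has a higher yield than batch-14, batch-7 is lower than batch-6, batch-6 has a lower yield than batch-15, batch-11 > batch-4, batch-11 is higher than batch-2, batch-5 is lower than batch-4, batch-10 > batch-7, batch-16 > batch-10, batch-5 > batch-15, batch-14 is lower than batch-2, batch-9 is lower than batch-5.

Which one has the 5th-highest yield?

The consecutive relations fix a unique order: batch-9 < batch-14 < batch-7 < batch-10 < batch-16 < batch-2 < batch-6 < batch-15 < batch-5 < batch-4 < batch-11.
Counting 5 from the largest end gives batch-6.

batch-6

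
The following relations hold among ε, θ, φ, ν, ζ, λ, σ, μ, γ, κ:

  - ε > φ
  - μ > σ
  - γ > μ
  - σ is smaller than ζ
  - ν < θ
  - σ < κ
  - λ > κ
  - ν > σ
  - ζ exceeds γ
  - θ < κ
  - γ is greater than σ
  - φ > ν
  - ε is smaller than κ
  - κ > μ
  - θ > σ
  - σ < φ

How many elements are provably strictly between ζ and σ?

2

The relations place σ below ζ. An element lies strictly between them when it is forced above σ and also forced below ζ.
Above σ: {ν, μ, γ, φ, θ, ε, κ, λ}. Below ζ: {μ, γ}.
Intersection: {μ, γ} — 2.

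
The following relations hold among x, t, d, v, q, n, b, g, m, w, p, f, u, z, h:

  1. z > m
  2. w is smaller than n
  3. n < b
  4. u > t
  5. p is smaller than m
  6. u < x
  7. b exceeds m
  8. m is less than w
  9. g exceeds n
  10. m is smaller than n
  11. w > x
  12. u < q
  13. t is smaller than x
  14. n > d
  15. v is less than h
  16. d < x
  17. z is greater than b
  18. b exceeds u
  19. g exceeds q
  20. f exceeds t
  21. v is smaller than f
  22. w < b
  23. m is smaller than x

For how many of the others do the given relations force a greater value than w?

Directly above w: n, b.
One step further: g, z (4 so far).
Nothing else is reachable above w; 4 in all.

4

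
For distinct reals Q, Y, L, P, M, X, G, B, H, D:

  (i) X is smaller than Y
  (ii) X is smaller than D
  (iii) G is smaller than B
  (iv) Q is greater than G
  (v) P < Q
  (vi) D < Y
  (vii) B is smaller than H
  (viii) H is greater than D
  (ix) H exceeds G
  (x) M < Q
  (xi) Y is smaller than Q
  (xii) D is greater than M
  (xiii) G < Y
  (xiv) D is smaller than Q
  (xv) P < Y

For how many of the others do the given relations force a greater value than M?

From M the given relations immediately reach D, Q.
From those, H, Y — 4 in total.
Nothing else is reachable above M; 4 in all.

4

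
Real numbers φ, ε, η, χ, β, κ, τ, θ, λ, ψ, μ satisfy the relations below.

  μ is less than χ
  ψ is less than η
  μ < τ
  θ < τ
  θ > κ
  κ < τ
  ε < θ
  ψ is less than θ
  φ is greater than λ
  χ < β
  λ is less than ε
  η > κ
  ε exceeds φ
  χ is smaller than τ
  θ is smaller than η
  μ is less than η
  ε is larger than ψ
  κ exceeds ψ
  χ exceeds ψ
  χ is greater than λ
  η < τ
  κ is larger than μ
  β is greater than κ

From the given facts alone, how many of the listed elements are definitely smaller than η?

7

Directly below η: ψ, μ, κ, θ.
One step further: ε (5 so far).
One step further: λ, φ (7 so far).
No other element is forced below η by the given relations, so the count is 7.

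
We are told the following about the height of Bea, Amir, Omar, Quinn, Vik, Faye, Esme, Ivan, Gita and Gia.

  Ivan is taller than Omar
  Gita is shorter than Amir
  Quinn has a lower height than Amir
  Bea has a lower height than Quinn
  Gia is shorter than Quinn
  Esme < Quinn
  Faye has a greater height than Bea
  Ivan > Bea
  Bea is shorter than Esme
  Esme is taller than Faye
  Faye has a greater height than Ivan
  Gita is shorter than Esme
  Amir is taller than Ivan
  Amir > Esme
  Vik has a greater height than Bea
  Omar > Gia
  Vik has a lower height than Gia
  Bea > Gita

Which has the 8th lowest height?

Piecing the relations together gives one ordering: Gita < Bea < Vik < Gia < Omar < Ivan < Faye < Esme < Quinn < Amir.
Counting 8 from the smallest end gives Esme.

Esme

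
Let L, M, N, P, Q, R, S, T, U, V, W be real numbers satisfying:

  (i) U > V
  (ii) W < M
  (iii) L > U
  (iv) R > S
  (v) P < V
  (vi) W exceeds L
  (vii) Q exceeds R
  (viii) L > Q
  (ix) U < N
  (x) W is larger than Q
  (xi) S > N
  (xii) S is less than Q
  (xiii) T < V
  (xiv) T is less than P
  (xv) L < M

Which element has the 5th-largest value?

R

Chaining the given pairs: T < P < V < U < N < S < R < Q < L < W < M.
Counting 5 from the largest end gives R.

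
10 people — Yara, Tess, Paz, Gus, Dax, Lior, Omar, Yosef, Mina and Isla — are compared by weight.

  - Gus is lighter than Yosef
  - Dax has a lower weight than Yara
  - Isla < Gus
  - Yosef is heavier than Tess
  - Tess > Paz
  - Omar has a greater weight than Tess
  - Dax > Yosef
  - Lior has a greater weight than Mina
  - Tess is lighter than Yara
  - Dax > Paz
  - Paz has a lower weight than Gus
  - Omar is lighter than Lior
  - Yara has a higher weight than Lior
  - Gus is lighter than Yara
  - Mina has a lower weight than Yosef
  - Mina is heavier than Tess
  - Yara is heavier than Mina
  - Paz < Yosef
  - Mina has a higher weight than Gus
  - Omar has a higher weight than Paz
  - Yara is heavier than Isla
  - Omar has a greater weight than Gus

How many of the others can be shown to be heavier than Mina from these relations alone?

Directly above Mina: Yosef, Lior, Yara.
One step further: Dax (4 so far).
Nothing else is reachable above Mina; 4 in all.

4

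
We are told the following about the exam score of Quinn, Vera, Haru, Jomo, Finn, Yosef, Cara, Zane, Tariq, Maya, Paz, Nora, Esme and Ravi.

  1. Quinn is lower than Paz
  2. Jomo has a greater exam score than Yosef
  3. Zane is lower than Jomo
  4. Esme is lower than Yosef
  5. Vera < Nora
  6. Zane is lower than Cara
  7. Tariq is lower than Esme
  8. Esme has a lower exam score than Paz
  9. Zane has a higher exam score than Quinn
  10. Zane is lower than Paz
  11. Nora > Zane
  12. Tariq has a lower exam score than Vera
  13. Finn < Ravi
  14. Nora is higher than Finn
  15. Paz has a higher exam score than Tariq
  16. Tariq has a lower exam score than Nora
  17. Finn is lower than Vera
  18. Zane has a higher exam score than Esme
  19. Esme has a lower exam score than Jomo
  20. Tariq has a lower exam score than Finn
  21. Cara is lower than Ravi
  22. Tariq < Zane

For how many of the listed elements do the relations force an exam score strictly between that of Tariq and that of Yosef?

1

The relations place Tariq below Yosef. An element lies strictly between them when it is forced above Tariq and also forced below Yosef.
Above Tariq: {Esme, Finn, Vera, Zane, Nora, Cara, Paz, Jomo, Ravi}. Below Yosef: {Esme}.
Intersection: {Esme} — 1.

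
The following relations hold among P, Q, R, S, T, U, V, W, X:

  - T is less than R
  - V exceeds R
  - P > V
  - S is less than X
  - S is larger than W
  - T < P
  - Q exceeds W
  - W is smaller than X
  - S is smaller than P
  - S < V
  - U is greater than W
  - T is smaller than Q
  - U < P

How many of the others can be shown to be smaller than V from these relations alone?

4

Directly below V: R, S.
One step further: T, W (4 so far).
Nothing else is reachable below V; 4 in all.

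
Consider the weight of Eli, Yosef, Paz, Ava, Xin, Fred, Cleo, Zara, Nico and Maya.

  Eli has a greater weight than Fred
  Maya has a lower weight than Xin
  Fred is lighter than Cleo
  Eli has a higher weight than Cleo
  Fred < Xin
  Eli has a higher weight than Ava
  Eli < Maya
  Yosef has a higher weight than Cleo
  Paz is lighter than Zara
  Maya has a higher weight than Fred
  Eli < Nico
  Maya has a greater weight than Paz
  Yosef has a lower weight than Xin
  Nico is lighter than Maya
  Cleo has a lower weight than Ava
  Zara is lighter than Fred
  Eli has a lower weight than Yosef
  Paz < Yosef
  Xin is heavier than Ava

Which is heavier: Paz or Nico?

Paz < Zara and Zara < Fred give Paz < Fred.
Then Fred < Cleo extends the chain to Cleo.
With Cleo < Ava: Paz < Zara < Fred < Cleo < Ava.
With Ava < Eli: Paz < Zara < Fred < Cleo < Ava < Eli.
Then Eli < Nico extends the chain to Nico.
So Paz < Nico; Nico is the heavier of the two.

Nico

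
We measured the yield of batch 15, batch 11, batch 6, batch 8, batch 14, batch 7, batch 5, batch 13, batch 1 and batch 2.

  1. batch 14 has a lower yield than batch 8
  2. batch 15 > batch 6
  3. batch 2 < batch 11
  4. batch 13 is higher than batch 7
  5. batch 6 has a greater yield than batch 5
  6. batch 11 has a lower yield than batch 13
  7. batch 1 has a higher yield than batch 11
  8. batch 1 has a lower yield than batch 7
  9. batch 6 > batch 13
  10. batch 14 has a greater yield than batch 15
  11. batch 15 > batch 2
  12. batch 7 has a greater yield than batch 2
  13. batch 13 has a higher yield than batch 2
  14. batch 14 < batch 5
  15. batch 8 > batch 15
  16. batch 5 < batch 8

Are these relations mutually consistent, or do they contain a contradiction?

inconsistent

Chaining the given relations yields batch 6 < batch 15 < batch 14 < batch 5, so batch 6 < batch 5. But one relation states batch 5 < batch 6. These cannot both hold.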